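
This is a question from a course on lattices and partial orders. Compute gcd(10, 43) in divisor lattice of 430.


In a divisor lattice, meet = gcd (greatest common divisor).
By Euclidean algorithm or factoring: gcd(10,43) = 1


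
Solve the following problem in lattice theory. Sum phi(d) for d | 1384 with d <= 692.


Divisors of 1384 up to 692: [1, 2, 4, 8, 173, 346, 692]
phi values: [1, 1, 2, 4, 172, 172, 344]
Sum = 696


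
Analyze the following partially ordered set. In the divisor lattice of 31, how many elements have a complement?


An element a is complemented if some b has a meet b = bottom, a join b = top.
a is complemented iff gcd(a, n/a)=1, i.e. a is a unitary divisor of 31.
Complemented elements: 1, 31
Count: 2


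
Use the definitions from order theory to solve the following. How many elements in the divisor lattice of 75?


Divisors of 75: [1, 3, 5, 15, 25, 75]
Count: 6


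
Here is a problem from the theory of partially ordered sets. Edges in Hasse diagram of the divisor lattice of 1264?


A cover relation a -< b holds when a < b with no c strictly between.
Cover relations:
  1 -< 2
  1 -< 79
  2 -< 4
  2 -< 158
  4 -< 8
  4 -< 316
  8 -< 16
  8 -< 632
  ...5 more
Total: 13


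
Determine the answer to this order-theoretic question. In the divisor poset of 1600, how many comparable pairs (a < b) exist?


A comparable pair {a,b} has a < b or b < a in the order.
Count unordered pairs where one element is strictly below the other.
Examples: {1,2}, {1,4}, {1,5}, {1,8}, ...
Total comparable pairs: 147


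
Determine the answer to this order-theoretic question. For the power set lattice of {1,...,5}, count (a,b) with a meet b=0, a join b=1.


Complement pair (a,b): a meet b = bottom, a join b = top.
Here: A intersect B = {} and A union B = {1,...,5}.
Pairs found: ({},{1,2,3,4,5}), ({1},{2,3,4,5}), ({2},{1,3,4,5}), ({3},{1,2,4,5}), ... (28 more)
Total ordered pairs: 32


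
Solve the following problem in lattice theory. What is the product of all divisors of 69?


Divisors of 69: [1, 3, 23, 69]
Product = n^(d(n)/2) = 69^(4/2)
Product = 4761


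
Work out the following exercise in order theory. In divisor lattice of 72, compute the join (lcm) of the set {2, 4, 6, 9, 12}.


In a divisor lattice, join = lcm (least common multiple).
Compute lcm iteratively: start with first element, then lcm(current, next).
Elements: [2, 4, 6, 9, 12]
lcm(2,4) = 4
lcm(4,6) = 12
lcm(12,9) = 36
lcm(36,12) = 36
Final lcm = 36


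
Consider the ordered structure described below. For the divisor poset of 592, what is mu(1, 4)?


In a divisor lattice, mu(a,b) = mu(b/a) where mu is the classical Mobius function.
b/a = 4/1 = 4
Prime factorization of 4: primes [2]
4 is not squarefree, so mu(4) = 0


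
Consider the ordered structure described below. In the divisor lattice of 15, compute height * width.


Height = length of longest chain minus 1; width = size of largest antichain.
A maximum chain: 1 | 5 | 15  (height 2).
A maximum antichain: {3, 5}  (width 2).
Product = 2 * 2 = 4


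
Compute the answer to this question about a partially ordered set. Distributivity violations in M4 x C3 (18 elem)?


Distributive law: a ^ (b v c) = (a ^ b) v (a ^ c).
Check all 18^3 = 5832 ordered triples (a,b,c).
  e.g. a=(a1,0), b=(a2,0), c=(a3,0): lhs=(a1,0) != rhs=(0,0)
  e.g. a=(a1,0), b=(a2,0), c=(a3,1): lhs=(a1,0) != rhs=(0,0)
Total violating triples: 648


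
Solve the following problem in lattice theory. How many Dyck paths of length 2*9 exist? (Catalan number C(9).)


C(n) = C(2n, n) / (n+1).
C(18, 9) = 48620
C(9) = 48620 / 10 = 4862


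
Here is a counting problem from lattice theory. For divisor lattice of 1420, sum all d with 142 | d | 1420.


Interval [142,1420] in divisors of 1420: [142, 284, 710, 1420]
Sum = 2556


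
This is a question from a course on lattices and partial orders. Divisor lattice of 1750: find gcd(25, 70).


In a divisor lattice, meet = gcd (greatest common divisor).
By Euclidean algorithm or factoring: gcd(25,70) = 5


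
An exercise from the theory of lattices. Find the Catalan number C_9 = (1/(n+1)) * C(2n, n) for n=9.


C(n) = C(2n, n) / (n+1).
C(18, 9) = 48620
C(9) = 48620 / 10 = 4862


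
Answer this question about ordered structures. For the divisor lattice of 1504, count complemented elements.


An element a is complemented if some b has a meet b = bottom, a join b = top.
a is complemented iff gcd(a, n/a)=1, i.e. a is a unitary divisor of 1504.
Complemented elements: 1, 32, 47, 1504
Count: 4


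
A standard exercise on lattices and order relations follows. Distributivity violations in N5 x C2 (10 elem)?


Distributive law: a ^ (b v c) = (a ^ b) v (a ^ c).
Check all 10^3 = 1000 ordered triples (a,b,c).
  e.g. a=(b,0), b=(a,0), c=(c,0): lhs=(b,0) != rhs=(a,0)
  e.g. a=(b,0), b=(a,0), c=(c,1): lhs=(b,0) != rhs=(a,0)
Total violating triples: 16


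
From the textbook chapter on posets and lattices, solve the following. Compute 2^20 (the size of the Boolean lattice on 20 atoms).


Power set = 2^n.
2^20 = 1048576


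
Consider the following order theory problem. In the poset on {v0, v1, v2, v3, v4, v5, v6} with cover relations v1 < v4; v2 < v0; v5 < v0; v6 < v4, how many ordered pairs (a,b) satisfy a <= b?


The order relation is {(a,b) : a <= b}, reflexive so it includes (a,a).
Examples: (v0,v0), (v1,v1), (v1,v4), (v2,v0), (v2,v2), ...
Total ordered pairs: 11


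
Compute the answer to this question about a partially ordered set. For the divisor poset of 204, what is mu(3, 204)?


In a divisor lattice, mu(a,b) = mu(b/a) where mu is the classical Mobius function.
b/a = 204/3 = 68
Prime factorization of 68: primes [2, 17]
68 is not squarefree, so mu(68) = 0


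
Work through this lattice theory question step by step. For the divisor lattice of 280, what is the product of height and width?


Height = length of longest chain minus 1; width = size of largest antichain.
A maximum chain: 1 | 7 | 35 | 70 | 140 | 280  (height 5).
A maximum antichain: {4, 10, 14, 35}  (width 4).
Product = 5 * 4 = 20


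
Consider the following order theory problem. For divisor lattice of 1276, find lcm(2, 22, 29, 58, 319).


In a divisor lattice, join = lcm (least common multiple).
Compute lcm iteratively: start with first element, then lcm(current, next).
Elements: [2, 22, 29, 58, 319]
lcm(2,22) = 22
lcm(22,29) = 638
lcm(638,58) = 638
lcm(638,319) = 638
Final lcm = 638


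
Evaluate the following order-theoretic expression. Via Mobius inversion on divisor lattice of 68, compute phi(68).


phi(n) = n * prod_{p|n} (1 - 1/p).
Prime divisors of 68: [2, 17]
phi(68) = 68 * (1 - 1/2) * (1 - 1/17)
phi(68) = 32


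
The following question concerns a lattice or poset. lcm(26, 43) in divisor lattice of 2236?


Join=lcm.
gcd(26,43)=1
lcm=1118


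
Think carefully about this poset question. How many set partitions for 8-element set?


B(n) = number of set partitions of an n-element set.
B(n) satisfies the recurrence: B(n+1) = sum_k C(n,k)*B(k).
B(8) = 4140


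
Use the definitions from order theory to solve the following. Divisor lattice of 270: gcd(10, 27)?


Meet=gcd.
gcd(10,27)=1


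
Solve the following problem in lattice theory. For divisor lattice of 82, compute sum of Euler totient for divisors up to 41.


Divisors of 82 up to 41: [1, 2, 41]
phi values: [1, 1, 40]
Sum = 42


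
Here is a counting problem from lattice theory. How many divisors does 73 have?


Divisors of 73: [1, 73]
Count: 2


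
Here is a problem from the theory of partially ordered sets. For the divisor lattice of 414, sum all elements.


sigma(n) = sum of divisors.
Divisors of 414: [1, 2, 3, 6, 9, 18, 23, 46, 69, 138, 207, 414]
Sum = 936


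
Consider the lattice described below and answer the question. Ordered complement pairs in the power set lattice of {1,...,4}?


Complement pair (a,b): a meet b = bottom, a join b = top.
Here: A intersect B = {} and A union B = {1,...,4}.
Pairs found: ({},{1,2,3,4}), ({1},{2,3,4}), ({2},{1,3,4}), ({3},{1,2,4}), ... (12 more)
Total ordered pairs: 16


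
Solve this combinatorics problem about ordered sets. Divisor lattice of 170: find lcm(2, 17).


In a divisor lattice, join = lcm (least common multiple).
gcd(2,17) = 1
lcm(2,17) = 2*17/gcd = 34/1 = 34


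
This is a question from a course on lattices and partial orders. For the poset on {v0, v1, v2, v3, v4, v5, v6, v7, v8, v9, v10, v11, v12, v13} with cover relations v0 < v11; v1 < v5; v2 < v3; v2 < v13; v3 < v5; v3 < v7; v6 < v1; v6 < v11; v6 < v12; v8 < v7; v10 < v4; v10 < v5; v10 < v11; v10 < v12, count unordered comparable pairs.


A comparable pair {a,b} has a < b or b < a in the order.
Count unordered pairs where one element is strictly below the other.
Examples: {v0,v11}, {v1,v5}, {v1,v6}, {v2,v3}, ...
Total comparable pairs: 17


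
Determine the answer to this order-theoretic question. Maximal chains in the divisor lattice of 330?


A maximal chain goes from the minimum element to a maximal element via cover relations.
Counting all min-to-max paths in the cover graph.
Total maximal chains: 24


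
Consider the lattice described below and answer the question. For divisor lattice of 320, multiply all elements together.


Divisors of 320: [1, 2, 4, 5, 8, 10, 16, 20, 32, 40, 64, 80, 160, 320]
Product = n^(d(n)/2) = 320^(14/2)
Product = 343597383680000000


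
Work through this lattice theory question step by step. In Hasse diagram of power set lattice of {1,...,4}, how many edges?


A cover relation a -< b holds when a < b with no c strictly between.
Cover relations:
  {} -< {1}
  {} -< {2}
  {} -< {3}
  {} -< {4}
  {1} -< {1,2}
  {1} -< {1,3}
  {1} -< {1,4}
  {2} -< {1,2}
  ...24 more
Total: 32


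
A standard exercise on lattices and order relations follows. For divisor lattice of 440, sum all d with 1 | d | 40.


Interval [1,40] in divisors of 440: [1, 2, 4, 5, 8, 10, 20, 40]
Sum = 90


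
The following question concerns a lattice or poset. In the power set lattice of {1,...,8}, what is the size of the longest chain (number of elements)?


A chain is a totally ordered subset; we count the number of elements in a maximum chain.
Compute, for each element x, the size of the longest chain ending at x:
  {}: 1
  {1}: 2
  {2}: 2
  {3}: 2
  {4}: 2
  {5}: 2
  ...
A maximum chain: {} < {1} < {1,2} < {1,2,3} < {1,2,3,4} < {1,2,3,4,5} < {1,2,3,4,5,6} < {1,2,3,4,5,6,7} < {1,2,3,4,5,6,7,8}
Number of elements in the longest chain: 9


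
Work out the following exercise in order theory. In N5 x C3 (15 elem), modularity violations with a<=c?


Modular law: if a <= c then a v (b ^ c) = (a v b) ^ c.
Check all triples (a,b,c) with a <= c among 15 elements.
  e.g. a=(a,0), b=(c,0), c=(b,0): lhs=(a,0) != rhs=(b,0)
  e.g. a=(a,0), b=(c,1), c=(b,0): lhs=(a,0) != rhs=(b,0)
Total violating triples: 18


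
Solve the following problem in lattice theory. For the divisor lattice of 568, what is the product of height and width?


Height = length of longest chain minus 1; width = size of largest antichain.
A maximum chain: 1 | 71 | 142 | 284 | 568  (height 4).
A maximum antichain: {2, 71}  (width 2).
Product = 4 * 2 = 8


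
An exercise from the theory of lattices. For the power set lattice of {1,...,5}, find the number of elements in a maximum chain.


A chain is a totally ordered subset; we count the number of elements in a maximum chain.
Compute, for each element x, the size of the longest chain ending at x:
  {}: 1
  {1}: 2
  {2}: 2
  {3}: 2
  {4}: 2
  {5}: 2
  ...
A maximum chain: {} < {1} < {1,2} < {1,2,3} < {1,2,3,4} < {1,2,3,4,5}
Number of elements in the longest chain: 6


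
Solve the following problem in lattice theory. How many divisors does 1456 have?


Divisors of 1456: [1, 2, 4, 7, 8, 13, 14, 16, 26, 28, 52, 56, 91, 104, 112, 182, 208, 364, 728, 1456]
Count: 20


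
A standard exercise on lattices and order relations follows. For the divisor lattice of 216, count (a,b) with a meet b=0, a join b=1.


Complement pair (a,b): a meet b = bottom, a join b = top.
Here: gcd(a,b)=1 and lcm(a,b)=216, i.e. a*b=216 with a,b coprime.
Pairs found: (1,216), (8,27), (27,8), (216,1)
Total ordered pairs: 4


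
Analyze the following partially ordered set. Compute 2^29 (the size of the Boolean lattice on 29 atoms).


Power set = 2^n.
2^29 = 536870912


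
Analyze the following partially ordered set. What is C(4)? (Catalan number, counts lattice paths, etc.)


C(n) = C(2n, n) / (n+1).
C(8, 4) = 70
C(4) = 70 / 5 = 14


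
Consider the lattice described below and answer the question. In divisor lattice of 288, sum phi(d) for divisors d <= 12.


Divisors of 288 up to 12: [1, 2, 3, 4, 6, 8, 9, 12]
phi values: [1, 1, 2, 2, 2, 4, 6, 4]
Sum = 22


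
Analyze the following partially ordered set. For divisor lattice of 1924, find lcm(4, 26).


In a divisor lattice, join = lcm (least common multiple).
Compute lcm iteratively: start with first element, then lcm(current, next).
Elements: [4, 26]
lcm(4,26) = 52
Final lcm = 52


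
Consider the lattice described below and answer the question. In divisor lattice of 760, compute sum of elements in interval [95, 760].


Interval [95,760] in divisors of 760: [95, 190, 380, 760]
Sum = 1425


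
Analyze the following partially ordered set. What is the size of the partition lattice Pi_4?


B(n) = number of set partitions of an n-element set.
B(n) satisfies the recurrence: B(n+1) = sum_k C(n,k)*B(k).
B(4) = 15


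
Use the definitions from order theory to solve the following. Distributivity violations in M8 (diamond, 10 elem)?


Distributive law: a ^ (b v c) = (a ^ b) v (a ^ c).
Check all 10^3 = 1000 ordered triples (a,b,c).
  e.g. a=a1, b=a2, c=a3: lhs=a1 != rhs=0
  e.g. a=a1, b=a2, c=a4: lhs=a1 != rhs=0
Total violating triples: 336


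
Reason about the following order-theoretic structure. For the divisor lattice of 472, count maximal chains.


A maximal chain goes from the minimum element to a maximal element via cover relations.
Counting all min-to-max paths in the cover graph.
Total maximal chains: 4


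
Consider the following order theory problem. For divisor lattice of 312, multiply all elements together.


Divisors of 312: [1, 2, 3, 4, 6, 8, 12, 13, 24, 26, 39, 52, 78, 104, 156, 312]
Product = n^(d(n)/2) = 312^(16/2)
Product = 89791815397090000896


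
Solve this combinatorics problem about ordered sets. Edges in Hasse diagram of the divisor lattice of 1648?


A cover relation a -< b holds when a < b with no c strictly between.
Cover relations:
  1 -< 2
  1 -< 103
  2 -< 4
  2 -< 206
  4 -< 8
  4 -< 412
  8 -< 16
  8 -< 824
  ...5 more
Total: 13


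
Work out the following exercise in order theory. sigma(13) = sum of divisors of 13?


sigma(n) = sum of divisors.
Divisors of 13: [1, 13]
Sum = 14


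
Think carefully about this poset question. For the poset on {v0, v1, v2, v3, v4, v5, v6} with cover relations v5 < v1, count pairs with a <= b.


The order relation is {(a,b) : a <= b}, reflexive so it includes (a,a).
Examples: (v0,v0), (v1,v1), (v2,v2), (v3,v3), (v4,v4), ...
Total ordered pairs: 8


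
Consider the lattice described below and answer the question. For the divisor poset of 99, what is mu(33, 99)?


In a divisor lattice, mu(a,b) = mu(b/a) where mu is the classical Mobius function.
b/a = 99/33 = 3
Prime factorization of 3: primes [3]
3 is squarefree with 1 prime factor(s), so mu(3) = (-1)^1 = -1


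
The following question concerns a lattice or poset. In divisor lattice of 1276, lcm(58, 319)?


Join=lcm.
gcd(58,319)=29
lcm=638


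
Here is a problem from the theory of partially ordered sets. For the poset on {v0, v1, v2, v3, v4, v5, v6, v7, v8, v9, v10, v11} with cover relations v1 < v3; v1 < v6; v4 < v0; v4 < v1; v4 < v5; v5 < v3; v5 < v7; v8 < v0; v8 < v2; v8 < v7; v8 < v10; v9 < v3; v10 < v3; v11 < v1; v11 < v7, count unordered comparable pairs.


A comparable pair {a,b} has a < b or b < a in the order.
Count unordered pairs where one element is strictly below the other.
Examples: {v0,v4}, {v0,v8}, {v1,v3}, {v1,v4}, ...
Total comparable pairs: 21


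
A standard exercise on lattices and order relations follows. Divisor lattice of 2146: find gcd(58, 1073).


In a divisor lattice, meet = gcd (greatest common divisor).
By Euclidean algorithm or factoring: gcd(58,1073) = 29


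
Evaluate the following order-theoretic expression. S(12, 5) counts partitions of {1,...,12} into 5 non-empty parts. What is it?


S(n,k) = k*S(n-1,k) + S(n-1,k-1).
S(11,5) = 246730, S(11,4) = 145750
S(12,5) = 5*246730 + 145750 = 1233650 + 145750
S(12,5) = 1379400


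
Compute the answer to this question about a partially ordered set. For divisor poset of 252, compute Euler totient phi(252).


phi(n) = n * prod_{p|n} (1 - 1/p).
Prime divisors of 252: [2, 3, 7]
phi(252) = 252 * (1 - 1/2) * (1 - 1/3) * (1 - 1/7)
phi(252) = 72


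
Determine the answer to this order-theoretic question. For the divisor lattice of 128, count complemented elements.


An element a is complemented if some b has a meet b = bottom, a join b = top.
a is complemented iff gcd(a, n/a)=1, i.e. a is a unitary divisor of 128.
Complemented elements: 1, 128
Count: 2


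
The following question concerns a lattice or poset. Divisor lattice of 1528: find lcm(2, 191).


In a divisor lattice, join = lcm (least common multiple).
gcd(2,191) = 1
lcm(2,191) = 2*191/gcd = 382/1 = 382


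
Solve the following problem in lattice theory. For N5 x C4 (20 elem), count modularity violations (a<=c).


Modular law: if a <= c then a v (b ^ c) = (a v b) ^ c.
Check all triples (a,b,c) with a <= c among 20 elements.
  e.g. a=(a,0), b=(c,0), c=(b,0): lhs=(a,0) != rhs=(b,0)
  e.g. a=(a,0), b=(c,1), c=(b,0): lhs=(a,0) != rhs=(b,0)
Total violating triples: 40


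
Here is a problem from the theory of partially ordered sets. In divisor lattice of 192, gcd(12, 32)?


Meet=gcd.
gcd(12,32)=4


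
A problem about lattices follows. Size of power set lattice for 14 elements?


Power set = 2^n.
2^14 = 16384


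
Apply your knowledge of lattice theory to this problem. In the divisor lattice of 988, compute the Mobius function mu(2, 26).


In a divisor lattice, mu(a,b) = mu(b/a) where mu is the classical Mobius function.
b/a = 26/2 = 13
Prime factorization of 13: primes [13]
13 is squarefree with 1 prime factor(s), so mu(13) = (-1)^1 = -1


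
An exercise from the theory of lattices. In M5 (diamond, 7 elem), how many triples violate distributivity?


Distributive law: a ^ (b v c) = (a ^ b) v (a ^ c).
Check all 7^3 = 343 ordered triples (a,b,c).
  e.g. a=a1, b=a2, c=a3: lhs=a1 != rhs=0
  e.g. a=a1, b=a2, c=a4: lhs=a1 != rhs=0
Total violating triples: 60


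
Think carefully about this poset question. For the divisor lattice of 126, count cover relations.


A cover relation a -< b holds when a < b with no c strictly between.
Cover relations:
  1 -< 2
  1 -< 3
  1 -< 7
  2 -< 6
  2 -< 14
  3 -< 6
  3 -< 9
  3 -< 21
  ...12 more
Total: 20


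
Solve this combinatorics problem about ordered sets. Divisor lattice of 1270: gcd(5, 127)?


Meet=gcd.
gcd(5,127)=1


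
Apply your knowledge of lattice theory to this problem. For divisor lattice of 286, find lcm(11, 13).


In a divisor lattice, join = lcm (least common multiple).
Compute lcm iteratively: start with first element, then lcm(current, next).
Elements: [11, 13]
lcm(11,13) = 143
Final lcm = 143


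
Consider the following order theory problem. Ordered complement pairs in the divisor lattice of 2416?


Complement pair (a,b): a meet b = bottom, a join b = top.
Here: gcd(a,b)=1 and lcm(a,b)=2416, i.e. a*b=2416 with a,b coprime.
Pairs found: (1,2416), (16,151), (151,16), (2416,1)
Total ordered pairs: 4


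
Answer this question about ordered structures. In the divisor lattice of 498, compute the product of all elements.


Divisors of 498: [1, 2, 3, 6, 83, 166, 249, 498]
Product = n^(d(n)/2) = 498^(8/2)
Product = 61505984016


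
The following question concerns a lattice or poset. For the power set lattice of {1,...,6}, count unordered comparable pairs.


A comparable pair {a,b} has a < b or b < a in the order.
Count unordered pairs where one element is strictly below the other.
Examples: {{},{1}}, {{},{2}}, {{},{3}}, {{},{4}}, ...
Total comparable pairs: 665


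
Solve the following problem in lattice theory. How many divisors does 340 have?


Divisors of 340: [1, 2, 4, 5, 10, 17, 20, 34, 68, 85, 170, 340]
Count: 12


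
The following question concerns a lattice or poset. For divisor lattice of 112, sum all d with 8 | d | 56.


Interval [8,56] in divisors of 112: [8, 56]
Sum = 64


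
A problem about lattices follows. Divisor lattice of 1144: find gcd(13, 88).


In a divisor lattice, meet = gcd (greatest common divisor).
By Euclidean algorithm or factoring: gcd(13,88) = 1


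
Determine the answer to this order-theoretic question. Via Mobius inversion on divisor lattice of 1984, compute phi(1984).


phi(n) = n * prod_{p|n} (1 - 1/p).
Prime divisors of 1984: [2, 31]
phi(1984) = 1984 * (1 - 1/2) * (1 - 1/31)
phi(1984) = 960


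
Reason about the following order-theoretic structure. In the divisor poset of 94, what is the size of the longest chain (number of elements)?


A chain is a totally ordered subset; we count the number of elements in a maximum chain.
Compute, for each element x, the size of the longest chain ending at x:
  1: 1
  2: 2
  47: 2
  94: 3
A maximum chain: 1 < 2 < 94
Number of elements in the longest chain: 3


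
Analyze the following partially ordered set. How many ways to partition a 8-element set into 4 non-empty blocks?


S(n,k) = k*S(n-1,k) + S(n-1,k-1).
S(7,4) = 350, S(7,3) = 301
S(8,4) = 4*350 + 301 = 1400 + 301
S(8,4) = 1701


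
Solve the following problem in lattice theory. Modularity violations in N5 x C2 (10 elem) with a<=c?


Modular law: if a <= c then a v (b ^ c) = (a v b) ^ c.
Check all triples (a,b,c) with a <= c among 10 elements.
  e.g. a=(a,0), b=(c,0), c=(b,0): lhs=(a,0) != rhs=(b,0)
  e.g. a=(a,0), b=(c,1), c=(b,0): lhs=(a,0) != rhs=(b,0)
Total violating triples: 6


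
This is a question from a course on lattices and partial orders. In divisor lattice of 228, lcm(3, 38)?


Join=lcm.
gcd(3,38)=1
lcm=114


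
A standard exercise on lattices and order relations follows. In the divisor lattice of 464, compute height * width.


Height = length of longest chain minus 1; width = size of largest antichain.
A maximum chain: 1 | 29 | 58 | 116 | 232 | 464  (height 5).
A maximum antichain: {2, 29}  (width 2).
Product = 5 * 2 = 10


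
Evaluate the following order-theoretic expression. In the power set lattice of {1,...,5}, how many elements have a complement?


An element a is complemented if some b has a meet b = bottom, a join b = top.
every subset A has complement S\A, so all elements are complemented.
Complemented elements: {}, {1}, {2}, {3}, {4}, {5}, ... (26 more)
Count: 32


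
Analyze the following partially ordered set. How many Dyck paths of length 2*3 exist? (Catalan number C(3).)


C(n) = C(2n, n) / (n+1).
C(6, 3) = 20
C(3) = 20 / 4 = 5


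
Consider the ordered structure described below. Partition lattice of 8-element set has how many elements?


B(n) = number of set partitions of an n-element set.
B(n) satisfies the recurrence: B(n+1) = sum_k C(n,k)*B(k).
B(8) = 4140


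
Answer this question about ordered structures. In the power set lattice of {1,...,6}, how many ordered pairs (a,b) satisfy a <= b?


The order relation is {(a,b) : a <= b}, reflexive so it includes (a,a).
Examples: ({},{}), ({},{1,2}), ({},{1,2,3}), ({},{1,2,3,4}), ({},{1,2,3,4,5}), ...
Total ordered pairs: 729


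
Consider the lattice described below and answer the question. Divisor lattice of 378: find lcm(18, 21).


In a divisor lattice, join = lcm (least common multiple).
gcd(18,21) = 3
lcm(18,21) = 18*21/gcd = 378/3 = 126


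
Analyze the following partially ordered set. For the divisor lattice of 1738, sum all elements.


sigma(n) = sum of divisors.
Divisors of 1738: [1, 2, 11, 22, 79, 158, 869, 1738]
Sum = 2880


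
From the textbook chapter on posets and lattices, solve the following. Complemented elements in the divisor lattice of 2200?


An element a is complemented if some b has a meet b = bottom, a join b = top.
a is complemented iff gcd(a, n/a)=1, i.e. a is a unitary divisor of 2200.
Complemented elements: 1, 8, 11, 25, 88, 200, ... (2 more)
Count: 8


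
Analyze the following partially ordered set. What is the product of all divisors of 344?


Divisors of 344: [1, 2, 4, 8, 43, 86, 172, 344]
Product = n^(d(n)/2) = 344^(8/2)
Product = 14003408896


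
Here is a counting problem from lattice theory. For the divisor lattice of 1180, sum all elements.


sigma(n) = sum of divisors.
Divisors of 1180: [1, 2, 4, 5, 10, 20, 59, 118, 236, 295, 590, 1180]
Sum = 2520


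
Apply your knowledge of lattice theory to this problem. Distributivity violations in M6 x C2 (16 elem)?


Distributive law: a ^ (b v c) = (a ^ b) v (a ^ c).
Check all 16^3 = 4096 ordered triples (a,b,c).
  e.g. a=(a1,0), b=(a2,0), c=(a3,0): lhs=(a1,0) != rhs=(0,0)
  e.g. a=(a1,0), b=(a2,0), c=(a3,1): lhs=(a1,0) != rhs=(0,0)
Total violating triples: 960


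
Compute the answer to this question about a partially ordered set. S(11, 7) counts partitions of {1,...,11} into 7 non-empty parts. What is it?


S(n,k) = k*S(n-1,k) + S(n-1,k-1).
S(10,7) = 5880, S(10,6) = 22827
S(11,7) = 7*5880 + 22827 = 41160 + 22827
S(11,7) = 63987


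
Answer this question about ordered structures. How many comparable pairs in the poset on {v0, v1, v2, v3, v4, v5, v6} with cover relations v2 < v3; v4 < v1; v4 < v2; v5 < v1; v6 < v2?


A comparable pair {a,b} has a < b or b < a in the order.
Count unordered pairs where one element is strictly below the other.
Examples: {v1,v4}, {v1,v5}, {v2,v3}, {v2,v4}, ...
Total comparable pairs: 7


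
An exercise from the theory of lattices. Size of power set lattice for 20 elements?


Power set = 2^n.
2^20 = 1048576


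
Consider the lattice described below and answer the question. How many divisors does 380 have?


Divisors of 380: [1, 2, 4, 5, 10, 19, 20, 38, 76, 95, 190, 380]
Count: 12


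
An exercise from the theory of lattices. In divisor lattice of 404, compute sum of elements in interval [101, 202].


Interval [101,202] in divisors of 404: [101, 202]
Sum = 303


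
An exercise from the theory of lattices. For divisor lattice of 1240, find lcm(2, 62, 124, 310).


In a divisor lattice, join = lcm (least common multiple).
Compute lcm iteratively: start with first element, then lcm(current, next).
Elements: [2, 62, 124, 310]
lcm(2,62) = 62
lcm(62,124) = 124
lcm(124,310) = 620
Final lcm = 620


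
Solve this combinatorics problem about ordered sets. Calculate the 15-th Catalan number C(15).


C(n) = C(2n, n) / (n+1).
C(30, 15) = 155117520
C(15) = 155117520 / 16 = 9694845


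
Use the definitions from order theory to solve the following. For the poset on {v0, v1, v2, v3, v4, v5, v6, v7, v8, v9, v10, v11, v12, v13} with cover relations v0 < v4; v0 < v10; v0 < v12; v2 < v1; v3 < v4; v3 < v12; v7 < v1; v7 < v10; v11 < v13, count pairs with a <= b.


The order relation is {(a,b) : a <= b}, reflexive so it includes (a,a).
Examples: (v0,v0), (v0,v10), (v0,v12), (v0,v4), (v1,v1), ...
Total ordered pairs: 23


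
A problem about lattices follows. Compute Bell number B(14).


B(n) = number of set partitions of an n-element set.
B(n) satisfies the recurrence: B(n+1) = sum_k C(n,k)*B(k).
B(14) = 190899322


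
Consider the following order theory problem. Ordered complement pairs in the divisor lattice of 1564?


Complement pair (a,b): a meet b = bottom, a join b = top.
Here: gcd(a,b)=1 and lcm(a,b)=1564, i.e. a*b=1564 with a,b coprime.
Pairs found: (1,1564), (4,391), (17,92), (23,68), ... (4 more)
Total ordered pairs: 8


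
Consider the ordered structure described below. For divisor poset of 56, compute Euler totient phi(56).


phi(n) = n * prod_{p|n} (1 - 1/p).
Prime divisors of 56: [2, 7]
phi(56) = 56 * (1 - 1/2) * (1 - 1/7)
phi(56) = 24


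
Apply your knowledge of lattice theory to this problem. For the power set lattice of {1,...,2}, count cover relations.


A cover relation a -< b holds when a < b with no c strictly between.
Cover relations:
  {} -< {1}
  {} -< {2}
  {1} -< {1,2}
  {2} -< {1,2}
Total: 4


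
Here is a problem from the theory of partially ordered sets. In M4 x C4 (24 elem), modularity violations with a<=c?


Modular law: if a <= c then a v (b ^ c) = (a v b) ^ c.
Check all triples (a,b,c) with a <= c among 24 elements.
This lattice is modular (diamonds M_m and their chain-products are modular).
Total violating triples: 0


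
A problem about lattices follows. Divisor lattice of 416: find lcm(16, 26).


In a divisor lattice, join = lcm (least common multiple).
gcd(16,26) = 2
lcm(16,26) = 16*26/gcd = 416/2 = 208


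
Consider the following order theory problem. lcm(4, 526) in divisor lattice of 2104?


Join=lcm.
gcd(4,526)=2
lcm=1052


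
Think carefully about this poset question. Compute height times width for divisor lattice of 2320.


Height = length of longest chain minus 1; width = size of largest antichain.
A maximum chain: 1 | 29 | 145 | 290 | 580 | 1160 | 2320  (height 6).
A maximum antichain: {4, 10, 58, 145}  (width 4).
Product = 6 * 4 = 24


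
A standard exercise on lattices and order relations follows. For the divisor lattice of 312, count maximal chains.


A maximal chain goes from the minimum element to a maximal element via cover relations.
Counting all min-to-max paths in the cover graph.
Total maximal chains: 20


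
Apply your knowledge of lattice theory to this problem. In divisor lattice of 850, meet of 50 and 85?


In a divisor lattice, meet = gcd (greatest common divisor).
By Euclidean algorithm or factoring: gcd(50,85) = 5


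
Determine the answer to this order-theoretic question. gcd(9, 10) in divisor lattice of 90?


Meet=gcd.
gcd(9,10)=1


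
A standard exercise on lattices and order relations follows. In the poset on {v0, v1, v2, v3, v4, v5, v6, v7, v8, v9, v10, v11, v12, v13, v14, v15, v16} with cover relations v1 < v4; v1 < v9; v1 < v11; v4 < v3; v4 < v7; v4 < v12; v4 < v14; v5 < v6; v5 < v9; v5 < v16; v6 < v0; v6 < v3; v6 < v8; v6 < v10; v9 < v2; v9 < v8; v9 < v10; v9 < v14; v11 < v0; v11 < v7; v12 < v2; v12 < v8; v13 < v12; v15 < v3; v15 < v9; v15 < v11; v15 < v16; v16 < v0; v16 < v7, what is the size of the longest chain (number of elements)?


A chain is a totally ordered subset; we count the number of elements in a maximum chain.
Compute, for each element x, the size of the longest chain ending at x:
  v1: 1
  v5: 1
  v13: 1
  v15: 1
  v4: 2
  v6: 2
  ...
A maximum chain: v1 < v4 < v12 < v2
Number of elements in the longest chain: 4


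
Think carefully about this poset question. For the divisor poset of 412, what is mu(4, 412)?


In a divisor lattice, mu(a,b) = mu(b/a) where mu is the classical Mobius function.
b/a = 412/4 = 103
Prime factorization of 103: primes [103]
103 is squarefree with 1 prime factor(s), so mu(103) = (-1)^1 = -1


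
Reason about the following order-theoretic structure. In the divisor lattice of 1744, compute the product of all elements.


Divisors of 1744: [1, 2, 4, 8, 16, 109, 218, 436, 872, 1744]
Product = n^(d(n)/2) = 1744^(10/2)
Product = 16133641521332224


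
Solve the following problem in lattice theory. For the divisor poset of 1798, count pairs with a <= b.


The order relation is {(a,b) : a <= b}, reflexive so it includes (a,a).
Examples: (1,1), (1,1798), (1,2), (1,29), (1,31), ...
Total ordered pairs: 27


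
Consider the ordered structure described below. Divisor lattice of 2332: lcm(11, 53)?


Join=lcm.
gcd(11,53)=1
lcm=583


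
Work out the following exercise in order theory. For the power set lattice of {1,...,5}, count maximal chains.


A maximal chain goes from the minimum element to a maximal element via cover relations.
Counting all min-to-max paths in the cover graph.
Total maximal chains: 120


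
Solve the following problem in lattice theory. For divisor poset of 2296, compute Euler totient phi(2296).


phi(n) = n * prod_{p|n} (1 - 1/p).
Prime divisors of 2296: [2, 7, 41]
phi(2296) = 2296 * (1 - 1/2) * (1 - 1/7) * (1 - 1/41)
phi(2296) = 960


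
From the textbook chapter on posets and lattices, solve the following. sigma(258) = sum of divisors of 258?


sigma(n) = sum of divisors.
Divisors of 258: [1, 2, 3, 6, 43, 86, 129, 258]
Sum = 528


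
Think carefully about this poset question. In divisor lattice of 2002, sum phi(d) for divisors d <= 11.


Divisors of 2002 up to 11: [1, 2, 7, 11]
phi values: [1, 1, 6, 10]
Sum = 18


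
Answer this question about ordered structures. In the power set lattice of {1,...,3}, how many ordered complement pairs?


Complement pair (a,b): a meet b = bottom, a join b = top.
Here: A intersect B = {} and A union B = {1,...,3}.
Pairs found: ({},{1,2,3}), ({1},{2,3}), ({2},{1,3}), ({3},{1,2}), ... (4 more)
Total ordered pairs: 8


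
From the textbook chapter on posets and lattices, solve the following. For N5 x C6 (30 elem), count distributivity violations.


Distributive law: a ^ (b v c) = (a ^ b) v (a ^ c).
Check all 30^3 = 27000 ordered triples (a,b,c).
  e.g. a=(b,0), b=(a,0), c=(c,0): lhs=(b,0) != rhs=(a,0)
  e.g. a=(b,0), b=(a,0), c=(c,1): lhs=(b,0) != rhs=(a,0)
Total violating triples: 432


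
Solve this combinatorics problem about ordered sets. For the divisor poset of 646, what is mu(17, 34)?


In a divisor lattice, mu(a,b) = mu(b/a) where mu is the classical Mobius function.
b/a = 34/17 = 2
Prime factorization of 2: primes [2]
2 is squarefree with 1 prime factor(s), so mu(2) = (-1)^1 = -1


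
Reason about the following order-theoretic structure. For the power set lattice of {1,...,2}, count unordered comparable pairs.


A comparable pair {a,b} has a < b or b < a in the order.
Count unordered pairs where one element is strictly below the other.
Examples: {{},{1}}, {{},{2}}, {{},{1,2}}, {{1},{1,2}}, ...
Total comparable pairs: 5


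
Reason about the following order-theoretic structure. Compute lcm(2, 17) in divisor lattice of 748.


In a divisor lattice, join = lcm (least common multiple).
gcd(2,17) = 1
lcm(2,17) = 2*17/gcd = 34/1 = 34


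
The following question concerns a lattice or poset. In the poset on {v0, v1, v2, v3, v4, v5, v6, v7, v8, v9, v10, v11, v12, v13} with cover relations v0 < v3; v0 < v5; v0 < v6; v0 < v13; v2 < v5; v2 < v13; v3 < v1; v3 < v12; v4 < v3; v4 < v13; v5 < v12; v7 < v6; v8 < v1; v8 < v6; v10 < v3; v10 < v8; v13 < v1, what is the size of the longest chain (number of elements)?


A chain is a totally ordered subset; we count the number of elements in a maximum chain.
Compute, for each element x, the size of the longest chain ending at x:
  v0: 1
  v2: 1
  v4: 1
  v7: 1
  v9: 1
  v10: 1
  ...
A maximum chain: v0 < v3 < v1
Number of elements in the longest chain: 3


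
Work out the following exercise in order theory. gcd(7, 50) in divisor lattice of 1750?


Meet=gcd.
gcd(7,50)=1


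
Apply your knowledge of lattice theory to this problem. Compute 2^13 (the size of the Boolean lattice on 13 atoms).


Power set = 2^n.
2^13 = 8192


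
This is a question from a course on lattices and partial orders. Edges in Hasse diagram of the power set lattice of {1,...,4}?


A cover relation a -< b holds when a < b with no c strictly between.
Cover relations:
  {} -< {1}
  {} -< {2}
  {} -< {3}
  {} -< {4}
  {1} -< {1,2}
  {1} -< {1,3}
  {1} -< {1,4}
  {2} -< {1,2}
  ...24 more
Total: 32


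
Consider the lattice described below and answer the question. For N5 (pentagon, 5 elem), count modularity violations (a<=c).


Modular law: if a <= c then a v (b ^ c) = (a v b) ^ c.
Check all triples (a,b,c) with a <= c among 5 elements.
  e.g. a=a, b=c, c=b: lhs=a != rhs=b
Total violating triples: 1


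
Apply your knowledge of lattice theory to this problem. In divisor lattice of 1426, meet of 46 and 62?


In a divisor lattice, meet = gcd (greatest common divisor).
By Euclidean algorithm or factoring: gcd(46,62) = 2


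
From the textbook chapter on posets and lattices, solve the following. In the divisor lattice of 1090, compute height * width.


Height = length of longest chain minus 1; width = size of largest antichain.
A maximum chain: 1 | 109 | 545 | 1090  (height 3).
A maximum antichain: {2, 5, 109}  (width 3).
Product = 3 * 3 = 9


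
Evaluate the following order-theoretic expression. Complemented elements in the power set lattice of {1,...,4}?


An element a is complemented if some b has a meet b = bottom, a join b = top.
every subset A has complement S\A, so all elements are complemented.
Complemented elements: {}, {1}, {2}, {3}, {4}, {1,2}, ... (10 more)
Count: 16


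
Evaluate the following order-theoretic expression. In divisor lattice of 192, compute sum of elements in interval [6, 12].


Interval [6,12] in divisors of 192: [6, 12]
Sum = 18


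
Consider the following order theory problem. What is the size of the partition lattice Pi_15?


B(n) = number of set partitions of an n-element set.
B(n) satisfies the recurrence: B(n+1) = sum_k C(n,k)*B(k).
B(15) = 1382958545


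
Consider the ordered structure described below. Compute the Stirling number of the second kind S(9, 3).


S(n,k) = k*S(n-1,k) + S(n-1,k-1).
S(8,3) = 966, S(8,2) = 127
S(9,3) = 3*966 + 127 = 2898 + 127
S(9,3) = 3025


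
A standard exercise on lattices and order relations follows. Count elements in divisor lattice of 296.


Divisors of 296: [1, 2, 4, 8, 37, 74, 148, 296]
Count: 8


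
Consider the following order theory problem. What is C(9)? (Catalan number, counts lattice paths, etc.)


C(n) = C(2n, n) / (n+1).
C(18, 9) = 48620
C(9) = 48620 / 10 = 4862


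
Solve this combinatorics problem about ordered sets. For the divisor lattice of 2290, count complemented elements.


An element a is complemented if some b has a meet b = bottom, a join b = top.
a is complemented iff gcd(a, n/a)=1, i.e. a is a unitary divisor of 2290.
Complemented elements: 1, 2, 5, 10, 229, 458, ... (2 more)
Count: 8


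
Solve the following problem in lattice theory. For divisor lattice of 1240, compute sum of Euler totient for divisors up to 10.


Divisors of 1240 up to 10: [1, 2, 4, 5, 8, 10]
phi values: [1, 1, 2, 4, 4, 4]
Sum = 16


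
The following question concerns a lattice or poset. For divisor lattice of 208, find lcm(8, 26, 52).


In a divisor lattice, join = lcm (least common multiple).
Compute lcm iteratively: start with first element, then lcm(current, next).
Elements: [8, 26, 52]
lcm(8,26) = 104
lcm(104,52) = 104
Final lcm = 104


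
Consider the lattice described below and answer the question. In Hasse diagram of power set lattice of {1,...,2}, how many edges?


A cover relation a -< b holds when a < b with no c strictly between.
Cover relations:
  {} -< {1}
  {} -< {2}
  {1} -< {1,2}
  {2} -< {1,2}
Total: 4


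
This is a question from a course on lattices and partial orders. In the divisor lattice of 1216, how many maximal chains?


A maximal chain goes from the minimum element to a maximal element via cover relations.
Counting all min-to-max paths in the cover graph.
Total maximal chains: 7


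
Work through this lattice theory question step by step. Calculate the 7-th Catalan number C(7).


C(n) = C(2n, n) / (n+1).
C(14, 7) = 3432
C(7) = 3432 / 8 = 429


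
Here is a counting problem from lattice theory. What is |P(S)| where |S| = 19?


Power set = 2^n.
2^19 = 524288
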